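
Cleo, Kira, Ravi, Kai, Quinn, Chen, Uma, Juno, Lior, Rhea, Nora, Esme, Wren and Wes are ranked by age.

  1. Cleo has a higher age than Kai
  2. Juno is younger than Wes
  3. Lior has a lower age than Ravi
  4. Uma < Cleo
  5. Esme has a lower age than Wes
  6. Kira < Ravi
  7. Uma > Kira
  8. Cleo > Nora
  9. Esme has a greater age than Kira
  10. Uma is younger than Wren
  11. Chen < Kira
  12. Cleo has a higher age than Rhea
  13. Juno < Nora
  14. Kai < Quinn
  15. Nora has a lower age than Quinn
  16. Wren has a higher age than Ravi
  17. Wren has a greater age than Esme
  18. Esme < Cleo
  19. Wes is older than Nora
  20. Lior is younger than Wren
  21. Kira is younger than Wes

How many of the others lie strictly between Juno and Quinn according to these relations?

1

The relations place Juno below Quinn. An element lies strictly between them when it is forced above Juno and also forced below Quinn.
Above Juno: {Nora, Wes, Cleo}. Below Quinn: {Nora, Kai}.
Intersection: {Nora} — 1.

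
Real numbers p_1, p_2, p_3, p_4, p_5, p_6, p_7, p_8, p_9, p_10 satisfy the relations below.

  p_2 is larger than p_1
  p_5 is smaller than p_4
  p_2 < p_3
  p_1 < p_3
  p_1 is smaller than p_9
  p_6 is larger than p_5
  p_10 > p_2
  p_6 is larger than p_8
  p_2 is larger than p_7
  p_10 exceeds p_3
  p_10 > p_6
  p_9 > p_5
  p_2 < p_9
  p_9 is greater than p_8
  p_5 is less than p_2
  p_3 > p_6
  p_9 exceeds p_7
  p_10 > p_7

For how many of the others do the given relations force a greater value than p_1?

4

Directly above p_1: p_2, p_3, p_9.
One step further: p_10 (4 so far).
No other element is forced above p_1 by the given relations, so the count is 4.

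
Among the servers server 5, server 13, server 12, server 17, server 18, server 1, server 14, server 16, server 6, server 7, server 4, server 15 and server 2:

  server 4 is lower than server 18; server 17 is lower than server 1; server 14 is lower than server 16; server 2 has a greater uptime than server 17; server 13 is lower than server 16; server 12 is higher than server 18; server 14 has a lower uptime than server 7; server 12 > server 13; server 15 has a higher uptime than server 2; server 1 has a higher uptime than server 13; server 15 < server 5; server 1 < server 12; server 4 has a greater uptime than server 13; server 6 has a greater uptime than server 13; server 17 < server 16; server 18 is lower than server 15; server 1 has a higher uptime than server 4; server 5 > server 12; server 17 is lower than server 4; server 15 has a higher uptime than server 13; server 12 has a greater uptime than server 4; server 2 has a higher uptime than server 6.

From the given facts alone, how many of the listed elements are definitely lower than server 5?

The elements the relations force below server 5 are server 17, server 13, server 6, server 4, server 18, server 1, server 12, server 2, server 15 — no chain reaches any other.
That is 9.

9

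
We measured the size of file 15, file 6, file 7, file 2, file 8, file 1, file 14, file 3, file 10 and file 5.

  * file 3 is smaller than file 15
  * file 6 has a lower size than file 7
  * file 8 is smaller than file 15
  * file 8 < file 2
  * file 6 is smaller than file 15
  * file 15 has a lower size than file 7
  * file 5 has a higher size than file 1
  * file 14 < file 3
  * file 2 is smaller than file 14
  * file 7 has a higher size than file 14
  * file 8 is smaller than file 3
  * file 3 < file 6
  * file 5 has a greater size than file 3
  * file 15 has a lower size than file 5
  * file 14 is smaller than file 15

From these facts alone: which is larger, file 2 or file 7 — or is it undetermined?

file 2 < file 14 and file 14 < file 3 give file 2 < file 3.
Then file 3 < file 6 extends the chain to file 6.
With file 6 < file 7: file 2 < file 14 < file 3 < file 6 < file 7.
So file 7 is larger.

file 7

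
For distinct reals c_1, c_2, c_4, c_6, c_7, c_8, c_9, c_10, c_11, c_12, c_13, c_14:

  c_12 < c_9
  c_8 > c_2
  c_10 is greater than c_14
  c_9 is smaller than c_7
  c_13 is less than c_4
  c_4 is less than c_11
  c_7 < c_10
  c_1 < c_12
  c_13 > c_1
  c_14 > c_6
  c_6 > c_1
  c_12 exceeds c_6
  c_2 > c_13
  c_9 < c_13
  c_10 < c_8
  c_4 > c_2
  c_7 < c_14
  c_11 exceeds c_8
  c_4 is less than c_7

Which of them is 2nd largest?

c_8

Chaining the given pairs: c_1 < c_6 < c_12 < c_9 < c_13 < c_2 < c_4 < c_7 < c_14 < c_10 < c_8 < c_11.
The 2nd largest is c_8.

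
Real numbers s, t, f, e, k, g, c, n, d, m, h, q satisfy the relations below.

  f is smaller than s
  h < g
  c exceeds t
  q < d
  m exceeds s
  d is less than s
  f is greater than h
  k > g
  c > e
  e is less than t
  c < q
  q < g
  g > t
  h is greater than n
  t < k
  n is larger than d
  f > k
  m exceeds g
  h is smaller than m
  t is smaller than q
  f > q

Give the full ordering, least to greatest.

e < t < c < q < d < n < h < g < k < f < s < m

Nothing is placed below e, so it is least; from there e < t; t < c; c < q; q < d; d < n; n < h; h < g; g < k; k < f; f < s; s < m, each given directly.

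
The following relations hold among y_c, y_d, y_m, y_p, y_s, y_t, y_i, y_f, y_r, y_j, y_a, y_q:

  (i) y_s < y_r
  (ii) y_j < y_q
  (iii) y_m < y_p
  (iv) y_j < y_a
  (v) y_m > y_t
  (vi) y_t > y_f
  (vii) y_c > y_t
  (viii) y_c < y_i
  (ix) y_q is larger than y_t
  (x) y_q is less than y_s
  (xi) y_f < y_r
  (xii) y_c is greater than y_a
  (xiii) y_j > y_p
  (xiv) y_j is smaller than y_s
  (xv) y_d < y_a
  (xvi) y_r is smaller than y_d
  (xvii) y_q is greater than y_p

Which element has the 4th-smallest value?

Chaining the given pairs: y_f < y_t < y_m < y_p < y_j < y_q < y_s < y_r < y_d < y_a < y_c < y_i.
The 4th smallest is y_p.

y_p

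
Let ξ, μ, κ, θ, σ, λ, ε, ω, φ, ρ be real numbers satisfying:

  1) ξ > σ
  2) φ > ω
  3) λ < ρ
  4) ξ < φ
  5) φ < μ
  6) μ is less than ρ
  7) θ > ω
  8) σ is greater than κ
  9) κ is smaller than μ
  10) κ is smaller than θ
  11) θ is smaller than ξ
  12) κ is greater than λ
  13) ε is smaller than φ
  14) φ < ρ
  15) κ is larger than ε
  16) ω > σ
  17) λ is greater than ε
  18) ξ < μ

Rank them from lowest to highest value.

ε < λ < κ < σ < ω < θ < ξ < φ < μ < ρ

Each adjacent pair is fixed by a given relation: ε < λ; λ < κ; κ < σ; σ < ω; ω < θ; θ < ξ; ξ < φ; φ < μ; μ < ρ. Chaining them end to end gives the full order.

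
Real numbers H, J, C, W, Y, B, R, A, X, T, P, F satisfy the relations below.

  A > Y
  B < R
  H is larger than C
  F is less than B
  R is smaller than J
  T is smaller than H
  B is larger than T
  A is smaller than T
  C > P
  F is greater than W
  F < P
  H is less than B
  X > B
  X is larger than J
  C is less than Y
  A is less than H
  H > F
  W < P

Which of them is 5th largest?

H

Chaining the given pairs: W < F < P < C < Y < A < T < H < B < R < J < X.
The 5th largest is H.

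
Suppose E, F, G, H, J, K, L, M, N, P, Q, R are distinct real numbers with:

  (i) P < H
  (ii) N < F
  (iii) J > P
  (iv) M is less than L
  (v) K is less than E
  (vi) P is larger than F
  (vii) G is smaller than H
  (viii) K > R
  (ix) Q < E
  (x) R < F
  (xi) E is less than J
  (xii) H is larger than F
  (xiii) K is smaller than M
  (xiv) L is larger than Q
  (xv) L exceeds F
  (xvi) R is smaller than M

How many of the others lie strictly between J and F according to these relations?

1

Chaining upward from F reaches: P, H, L.
Chaining downward from J reaches: R, N, P, Q, K, E.
Strictly between F and J are those in both lists: P — 1 element.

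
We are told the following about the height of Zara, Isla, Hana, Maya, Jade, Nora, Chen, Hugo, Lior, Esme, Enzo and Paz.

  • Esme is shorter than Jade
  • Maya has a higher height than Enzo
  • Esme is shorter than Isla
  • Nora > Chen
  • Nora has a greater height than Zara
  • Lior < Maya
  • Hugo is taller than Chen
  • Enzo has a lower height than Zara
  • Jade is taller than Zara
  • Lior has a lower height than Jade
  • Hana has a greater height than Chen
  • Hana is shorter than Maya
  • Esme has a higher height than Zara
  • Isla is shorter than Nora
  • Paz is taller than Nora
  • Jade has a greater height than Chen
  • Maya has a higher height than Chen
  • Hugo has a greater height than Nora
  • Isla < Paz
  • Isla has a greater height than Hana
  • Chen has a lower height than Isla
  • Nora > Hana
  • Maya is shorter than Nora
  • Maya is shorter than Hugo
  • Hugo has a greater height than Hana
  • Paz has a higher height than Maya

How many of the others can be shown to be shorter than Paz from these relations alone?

9

The elements the relations force below Paz are Enzo, Zara, Lior, Chen, Hana, Esme, Isla, Maya, Nora — no chain reaches any other.
That is 9.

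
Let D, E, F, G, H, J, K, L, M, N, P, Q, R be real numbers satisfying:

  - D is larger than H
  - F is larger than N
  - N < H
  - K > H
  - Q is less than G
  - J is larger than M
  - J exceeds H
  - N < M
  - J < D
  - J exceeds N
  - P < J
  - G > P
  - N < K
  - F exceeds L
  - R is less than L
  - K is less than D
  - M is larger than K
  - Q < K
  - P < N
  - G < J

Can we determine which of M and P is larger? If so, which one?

M

P < N and N < H give P < H.
Then H < K extends the chain to K.
Then K < M extends the chain to M.
So M is larger.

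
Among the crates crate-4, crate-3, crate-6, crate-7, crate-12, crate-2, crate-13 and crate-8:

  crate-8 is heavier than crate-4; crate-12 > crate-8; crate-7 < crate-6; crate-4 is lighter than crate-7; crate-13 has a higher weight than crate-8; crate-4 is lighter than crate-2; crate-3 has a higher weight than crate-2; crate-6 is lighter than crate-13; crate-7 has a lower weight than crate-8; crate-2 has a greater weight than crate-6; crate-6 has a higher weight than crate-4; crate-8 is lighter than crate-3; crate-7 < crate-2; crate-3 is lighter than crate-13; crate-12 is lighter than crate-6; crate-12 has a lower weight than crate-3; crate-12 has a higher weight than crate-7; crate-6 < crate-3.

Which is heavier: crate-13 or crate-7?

crate-7 < crate-8 and crate-8 < crate-12 give crate-7 < crate-12.
Then crate-12 < crate-6 extends the chain to crate-6.
With crate-6 < crate-2: crate-7 < crate-8 < crate-12 < crate-6 < crate-2.
Then crate-2 < crate-3 extends the chain to crate-3.
Then crate-3 < crate-13 extends the chain to crate-13.
So crate-7 < crate-13; crate-13 is the heavier of the two.

crate-13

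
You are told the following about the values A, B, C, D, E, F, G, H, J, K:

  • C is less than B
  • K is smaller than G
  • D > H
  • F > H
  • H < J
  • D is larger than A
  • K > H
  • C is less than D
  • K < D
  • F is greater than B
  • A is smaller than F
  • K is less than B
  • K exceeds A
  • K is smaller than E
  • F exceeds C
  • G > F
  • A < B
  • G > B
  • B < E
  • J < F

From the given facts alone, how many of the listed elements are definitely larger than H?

Directly above H: J, K, D, F.
One step further: B, E, G (7 so far).
Nothing else is reachable above H; 7 in all.

7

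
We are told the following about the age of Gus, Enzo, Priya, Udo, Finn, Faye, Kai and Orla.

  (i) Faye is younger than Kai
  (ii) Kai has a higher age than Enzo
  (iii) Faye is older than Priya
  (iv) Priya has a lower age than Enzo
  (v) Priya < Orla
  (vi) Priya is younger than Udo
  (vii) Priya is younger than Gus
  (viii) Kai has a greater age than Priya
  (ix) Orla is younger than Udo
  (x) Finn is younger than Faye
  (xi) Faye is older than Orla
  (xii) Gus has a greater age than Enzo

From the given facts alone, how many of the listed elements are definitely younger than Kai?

5

From Kai the given relations immediately reach Priya, Enzo, Faye.
From those, Orla, Finn — 5 in total.
Nothing else is reachable below Kai; 5 in all.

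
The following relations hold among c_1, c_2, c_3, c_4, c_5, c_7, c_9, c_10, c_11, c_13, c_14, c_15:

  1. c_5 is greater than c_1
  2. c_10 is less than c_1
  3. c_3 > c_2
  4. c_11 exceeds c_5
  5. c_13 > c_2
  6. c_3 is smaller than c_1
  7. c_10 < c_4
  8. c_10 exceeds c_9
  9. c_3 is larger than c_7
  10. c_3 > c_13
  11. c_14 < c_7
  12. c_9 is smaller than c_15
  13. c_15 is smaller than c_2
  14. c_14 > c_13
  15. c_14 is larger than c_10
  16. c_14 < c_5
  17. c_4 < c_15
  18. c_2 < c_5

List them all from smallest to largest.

c_9 < c_10 < c_4 < c_15 < c_2 < c_13 < c_14 < c_7 < c_3 < c_1 < c_5 < c_11

Each adjacent pair is fixed by a given relation: c_9 < c_10; c_10 < c_4; c_4 < c_15; c_15 < c_2; c_2 < c_13; c_13 < c_14; c_14 < c_7; c_7 < c_3; c_3 < c_1; c_1 < c_5; c_5 < c_11. Chaining them end to end gives the full order.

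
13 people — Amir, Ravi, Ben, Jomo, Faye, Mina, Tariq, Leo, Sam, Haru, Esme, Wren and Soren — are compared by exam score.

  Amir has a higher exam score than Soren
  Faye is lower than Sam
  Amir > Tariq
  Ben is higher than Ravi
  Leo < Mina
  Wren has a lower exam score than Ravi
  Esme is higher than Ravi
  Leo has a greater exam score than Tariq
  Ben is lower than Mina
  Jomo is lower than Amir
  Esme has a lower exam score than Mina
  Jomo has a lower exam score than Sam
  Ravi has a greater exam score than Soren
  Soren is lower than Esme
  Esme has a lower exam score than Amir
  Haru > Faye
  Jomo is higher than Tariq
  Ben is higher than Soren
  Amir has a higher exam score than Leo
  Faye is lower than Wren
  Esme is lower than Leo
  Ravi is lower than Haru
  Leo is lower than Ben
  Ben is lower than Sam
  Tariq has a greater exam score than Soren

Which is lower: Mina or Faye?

The relevant relations are Faye < Wren; Wren < Ravi; Ravi < Esme; Esme < Leo; Leo < Ben; Ben < Mina.
Together: Faye < Wren < Ravi < Esme < Leo < Ben < Mina.
So Faye < Mina; Faye is the lower of the two.

Faye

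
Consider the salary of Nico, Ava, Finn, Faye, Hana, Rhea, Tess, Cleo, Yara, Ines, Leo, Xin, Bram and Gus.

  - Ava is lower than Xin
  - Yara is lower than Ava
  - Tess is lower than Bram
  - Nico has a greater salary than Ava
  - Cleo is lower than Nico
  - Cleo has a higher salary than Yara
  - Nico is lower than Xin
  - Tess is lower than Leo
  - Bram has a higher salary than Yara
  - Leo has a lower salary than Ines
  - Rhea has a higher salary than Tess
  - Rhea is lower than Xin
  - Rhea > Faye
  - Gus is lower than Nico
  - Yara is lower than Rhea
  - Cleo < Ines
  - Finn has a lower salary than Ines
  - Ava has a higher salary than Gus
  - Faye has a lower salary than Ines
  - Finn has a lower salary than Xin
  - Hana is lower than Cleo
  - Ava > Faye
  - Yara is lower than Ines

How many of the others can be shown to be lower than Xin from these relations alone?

10

Directly below Xin: Finn, Ava, Rhea, Nico.
One step further: Yara, Tess, Gus, Faye, Cleo (9 so far).
One step further: Hana (10 so far).
Nothing else is reachable below Xin; 10 in all.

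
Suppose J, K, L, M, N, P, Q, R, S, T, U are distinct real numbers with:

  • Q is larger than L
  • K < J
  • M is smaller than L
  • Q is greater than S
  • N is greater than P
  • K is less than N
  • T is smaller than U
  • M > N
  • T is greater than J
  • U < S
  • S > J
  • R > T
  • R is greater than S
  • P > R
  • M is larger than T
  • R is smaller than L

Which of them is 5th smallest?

The consecutive relations fix a unique order: K < J < T < U < S < R < P < N < M < L < Q.
Counting 5 from the smallest end gives S.

S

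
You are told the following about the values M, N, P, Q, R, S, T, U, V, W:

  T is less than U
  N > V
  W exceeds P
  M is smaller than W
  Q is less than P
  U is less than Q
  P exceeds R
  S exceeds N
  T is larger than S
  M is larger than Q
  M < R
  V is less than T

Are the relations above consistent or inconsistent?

The single ordering V < N < S < T < U < Q < M < R < P < W satisfies every listed relation, so no contradiction arises.

consistent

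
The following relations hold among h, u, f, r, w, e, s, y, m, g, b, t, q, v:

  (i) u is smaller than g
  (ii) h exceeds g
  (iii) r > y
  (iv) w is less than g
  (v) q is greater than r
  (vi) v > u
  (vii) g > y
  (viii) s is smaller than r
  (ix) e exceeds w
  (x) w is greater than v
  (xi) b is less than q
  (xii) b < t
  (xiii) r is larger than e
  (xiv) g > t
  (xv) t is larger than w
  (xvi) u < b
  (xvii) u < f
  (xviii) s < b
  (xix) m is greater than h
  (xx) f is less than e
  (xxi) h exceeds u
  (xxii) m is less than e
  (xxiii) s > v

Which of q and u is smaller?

Following the relations from u: u < v < s < b < t < g < h < m < e < r < q.
So u < q; u is the smaller of the two.

u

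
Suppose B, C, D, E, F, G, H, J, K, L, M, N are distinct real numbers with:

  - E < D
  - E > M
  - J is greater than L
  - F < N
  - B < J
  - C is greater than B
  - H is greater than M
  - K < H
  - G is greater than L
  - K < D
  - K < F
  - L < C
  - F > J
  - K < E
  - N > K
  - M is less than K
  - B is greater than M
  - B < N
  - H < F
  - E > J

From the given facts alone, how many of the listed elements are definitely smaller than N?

From N the given relations immediately reach K, B, F.
From those, M, H, J — 6 in total.
From those, L — 7 in total.
No other element is forced below N by the given relations, so the count is 7.

7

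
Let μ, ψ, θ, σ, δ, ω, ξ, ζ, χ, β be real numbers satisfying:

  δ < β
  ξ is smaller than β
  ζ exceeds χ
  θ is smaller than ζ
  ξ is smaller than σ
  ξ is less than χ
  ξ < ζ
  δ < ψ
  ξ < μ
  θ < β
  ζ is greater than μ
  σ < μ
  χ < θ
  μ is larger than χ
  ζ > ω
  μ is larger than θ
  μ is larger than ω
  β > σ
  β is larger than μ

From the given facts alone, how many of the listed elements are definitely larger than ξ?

6

From ξ the given relations immediately reach σ, χ, μ, ζ, β.
From those, θ — 6 in total.
No other element is forced above ξ by the given relations, so the count is 6.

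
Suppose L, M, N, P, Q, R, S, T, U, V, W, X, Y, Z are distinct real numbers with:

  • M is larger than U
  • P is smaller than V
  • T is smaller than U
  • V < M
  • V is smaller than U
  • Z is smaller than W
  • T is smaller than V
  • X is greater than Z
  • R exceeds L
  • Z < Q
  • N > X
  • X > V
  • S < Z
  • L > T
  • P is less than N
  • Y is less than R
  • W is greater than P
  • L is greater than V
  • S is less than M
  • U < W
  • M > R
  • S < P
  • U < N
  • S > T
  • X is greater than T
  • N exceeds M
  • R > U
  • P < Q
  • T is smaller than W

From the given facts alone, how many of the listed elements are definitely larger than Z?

Directly above Z: X, Q, W.
One step further: N (4 so far).
Nothing else is reachable above Z; 4 in all.

4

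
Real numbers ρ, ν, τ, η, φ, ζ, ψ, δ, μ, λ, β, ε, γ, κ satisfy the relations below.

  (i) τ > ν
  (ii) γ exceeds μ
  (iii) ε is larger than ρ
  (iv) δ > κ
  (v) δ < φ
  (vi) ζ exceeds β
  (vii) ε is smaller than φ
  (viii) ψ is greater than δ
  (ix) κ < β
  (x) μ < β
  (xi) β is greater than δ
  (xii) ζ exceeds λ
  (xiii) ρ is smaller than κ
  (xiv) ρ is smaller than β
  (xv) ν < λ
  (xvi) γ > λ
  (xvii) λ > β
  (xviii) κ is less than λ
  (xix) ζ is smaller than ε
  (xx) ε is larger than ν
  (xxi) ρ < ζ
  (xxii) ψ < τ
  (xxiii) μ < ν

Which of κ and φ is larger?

φ

Link the given pairs in sequence: κ < β; β < λ; λ < ζ; ζ < ε; ε < φ.
Together: κ < β < λ < ζ < ε < φ.
So κ < φ; φ is the larger of the two.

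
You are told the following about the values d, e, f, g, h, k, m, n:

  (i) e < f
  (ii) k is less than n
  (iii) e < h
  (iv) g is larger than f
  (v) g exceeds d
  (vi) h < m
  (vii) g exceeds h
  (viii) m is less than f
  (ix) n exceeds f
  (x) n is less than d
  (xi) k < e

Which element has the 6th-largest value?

h

The consecutive relations fix a unique order: k < e < h < m < f < n < d < g.
Counting 6 from the largest end gives h.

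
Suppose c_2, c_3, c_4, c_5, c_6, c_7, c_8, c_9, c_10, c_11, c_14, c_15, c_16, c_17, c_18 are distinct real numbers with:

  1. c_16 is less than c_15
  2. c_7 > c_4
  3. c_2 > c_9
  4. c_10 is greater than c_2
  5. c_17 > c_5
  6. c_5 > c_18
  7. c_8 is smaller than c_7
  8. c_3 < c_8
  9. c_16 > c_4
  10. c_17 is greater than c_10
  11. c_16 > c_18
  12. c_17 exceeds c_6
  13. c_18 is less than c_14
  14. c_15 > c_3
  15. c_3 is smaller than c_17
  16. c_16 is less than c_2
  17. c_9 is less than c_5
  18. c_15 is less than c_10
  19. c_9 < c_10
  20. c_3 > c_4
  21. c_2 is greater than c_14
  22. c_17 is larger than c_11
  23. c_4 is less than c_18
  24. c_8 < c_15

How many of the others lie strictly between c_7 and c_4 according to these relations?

The relations place c_4 below c_7. An element lies strictly between them when it is forced above c_4 and also forced below c_7.
Above c_4: {c_3, c_18, c_8, c_16, c_15, c_14, c_2, c_10, c_5, c_17}. Below c_7: {c_3, c_8}.
Intersection: {c_3, c_8} — 2.

2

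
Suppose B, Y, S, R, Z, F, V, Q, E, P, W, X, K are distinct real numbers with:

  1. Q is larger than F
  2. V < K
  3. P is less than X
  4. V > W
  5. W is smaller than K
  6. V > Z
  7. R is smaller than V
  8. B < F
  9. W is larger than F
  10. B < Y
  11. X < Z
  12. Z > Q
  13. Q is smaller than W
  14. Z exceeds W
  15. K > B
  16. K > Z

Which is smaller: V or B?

B

B < F < Q < W < Z < V, by transitivity through F, Q, W, Z.
So B < V; B is the smaller of the two.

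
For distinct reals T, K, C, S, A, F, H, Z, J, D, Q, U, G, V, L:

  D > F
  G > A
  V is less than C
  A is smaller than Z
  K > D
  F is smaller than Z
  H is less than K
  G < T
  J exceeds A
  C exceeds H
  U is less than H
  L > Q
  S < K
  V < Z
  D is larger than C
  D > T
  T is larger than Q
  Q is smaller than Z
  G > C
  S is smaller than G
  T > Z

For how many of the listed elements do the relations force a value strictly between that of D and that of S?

2

The relations place S below D. An element lies strictly between them when it is forced above S and also forced below D.
Above S: {G, T, K}. Below D: {Q, U, F, H, A, V, C, Z, G, T}.
Intersection: {G, T} — 2.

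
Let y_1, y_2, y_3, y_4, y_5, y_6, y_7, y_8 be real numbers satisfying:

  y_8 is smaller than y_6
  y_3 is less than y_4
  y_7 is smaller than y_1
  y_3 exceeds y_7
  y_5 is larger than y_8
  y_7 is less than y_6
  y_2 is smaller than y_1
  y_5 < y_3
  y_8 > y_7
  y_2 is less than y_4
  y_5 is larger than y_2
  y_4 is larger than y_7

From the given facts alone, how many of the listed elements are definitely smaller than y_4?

5

From y_4 the given relations immediately reach y_2, y_7, y_3.
From those, y_5 — 4 in total.
From those, y_8 — 5 in total.
Nothing else is reachable below y_4; 5 in all.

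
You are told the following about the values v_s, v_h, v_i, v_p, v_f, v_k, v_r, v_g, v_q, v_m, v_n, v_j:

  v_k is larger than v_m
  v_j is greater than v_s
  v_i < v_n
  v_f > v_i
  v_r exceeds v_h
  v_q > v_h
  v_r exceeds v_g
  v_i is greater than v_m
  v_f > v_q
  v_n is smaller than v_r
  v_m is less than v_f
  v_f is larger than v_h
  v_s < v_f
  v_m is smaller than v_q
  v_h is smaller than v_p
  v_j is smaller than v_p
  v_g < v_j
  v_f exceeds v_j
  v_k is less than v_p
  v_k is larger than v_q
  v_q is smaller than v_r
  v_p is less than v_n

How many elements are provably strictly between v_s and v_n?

2

Chaining upward from v_s reaches: v_j, v_f, v_p, v_r.
Chaining downward from v_n reaches: v_g, v_m, v_i, v_j, v_h, v_q, v_k, v_p.
Strictly between v_s and v_n are those in both lists: v_j, v_p — 2 elements.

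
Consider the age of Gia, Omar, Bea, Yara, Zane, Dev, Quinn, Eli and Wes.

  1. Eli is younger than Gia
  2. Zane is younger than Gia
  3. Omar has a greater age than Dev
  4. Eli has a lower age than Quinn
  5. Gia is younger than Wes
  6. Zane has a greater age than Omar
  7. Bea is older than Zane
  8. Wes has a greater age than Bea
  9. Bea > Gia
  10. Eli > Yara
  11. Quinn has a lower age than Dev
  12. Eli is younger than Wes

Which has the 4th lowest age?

Dev

The consecutive relations fix a unique order: Yara < Eli < Quinn < Dev < Omar < Zane < Gia < Bea < Wes.
Counting 4 from the smallest end gives Dev.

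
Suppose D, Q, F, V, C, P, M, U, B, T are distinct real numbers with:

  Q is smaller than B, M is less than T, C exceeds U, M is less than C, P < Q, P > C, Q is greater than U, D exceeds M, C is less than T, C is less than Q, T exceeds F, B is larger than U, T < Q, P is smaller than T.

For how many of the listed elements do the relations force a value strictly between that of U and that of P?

1

The relations place U below P. An element lies strictly between them when it is forced above U and also forced below P.
Above U: {C, T, Q, B}. Below P: {M, C}.
Intersection: {C} — 1.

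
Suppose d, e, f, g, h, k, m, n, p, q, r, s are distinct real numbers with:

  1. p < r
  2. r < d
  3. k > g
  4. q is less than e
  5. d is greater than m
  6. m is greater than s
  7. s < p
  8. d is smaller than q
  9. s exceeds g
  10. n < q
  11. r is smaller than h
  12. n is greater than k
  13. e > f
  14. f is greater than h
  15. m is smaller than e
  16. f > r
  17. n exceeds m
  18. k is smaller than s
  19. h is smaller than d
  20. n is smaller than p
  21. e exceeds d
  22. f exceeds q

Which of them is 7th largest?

The consecutive relations fix a unique order: g < k < s < m < n < p < r < h < d < q < f < e.
Counting 7 from the largest end gives p.

p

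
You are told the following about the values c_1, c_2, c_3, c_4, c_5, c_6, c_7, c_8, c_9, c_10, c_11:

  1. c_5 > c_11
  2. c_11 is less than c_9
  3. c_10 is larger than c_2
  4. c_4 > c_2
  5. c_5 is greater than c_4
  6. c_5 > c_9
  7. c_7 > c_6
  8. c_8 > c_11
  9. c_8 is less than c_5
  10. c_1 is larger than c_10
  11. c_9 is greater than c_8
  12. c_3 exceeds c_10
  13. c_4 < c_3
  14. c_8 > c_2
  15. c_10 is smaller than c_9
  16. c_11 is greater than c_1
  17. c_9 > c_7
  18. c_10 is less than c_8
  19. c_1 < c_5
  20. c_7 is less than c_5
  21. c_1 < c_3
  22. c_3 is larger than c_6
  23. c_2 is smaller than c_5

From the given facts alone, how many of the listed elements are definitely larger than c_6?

From c_6 the given relations immediately reach c_7, c_3.
From those, c_9, c_5 — 4 in total.
Nothing else is reachable above c_6; 4 in all.

4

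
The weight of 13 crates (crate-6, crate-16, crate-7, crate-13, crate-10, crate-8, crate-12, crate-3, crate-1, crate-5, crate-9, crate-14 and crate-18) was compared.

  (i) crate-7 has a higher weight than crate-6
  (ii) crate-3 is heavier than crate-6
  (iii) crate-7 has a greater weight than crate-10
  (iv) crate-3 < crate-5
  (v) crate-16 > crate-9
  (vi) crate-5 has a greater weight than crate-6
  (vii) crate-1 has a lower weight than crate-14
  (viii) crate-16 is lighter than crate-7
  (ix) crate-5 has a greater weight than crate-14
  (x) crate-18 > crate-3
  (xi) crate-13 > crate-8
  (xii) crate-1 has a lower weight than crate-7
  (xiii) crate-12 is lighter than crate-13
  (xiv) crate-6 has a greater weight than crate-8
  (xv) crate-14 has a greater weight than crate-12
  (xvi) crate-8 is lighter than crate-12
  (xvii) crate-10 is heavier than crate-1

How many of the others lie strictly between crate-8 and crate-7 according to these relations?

1

Chaining upward from crate-8 reaches: crate-12, crate-6, crate-14, crate-3, crate-13, crate-18, crate-5.
Chaining downward from crate-7 reaches: crate-1, crate-9, crate-6, crate-10, crate-16.
Strictly between crate-8 and crate-7 are those in both lists: crate-6 — 1 element.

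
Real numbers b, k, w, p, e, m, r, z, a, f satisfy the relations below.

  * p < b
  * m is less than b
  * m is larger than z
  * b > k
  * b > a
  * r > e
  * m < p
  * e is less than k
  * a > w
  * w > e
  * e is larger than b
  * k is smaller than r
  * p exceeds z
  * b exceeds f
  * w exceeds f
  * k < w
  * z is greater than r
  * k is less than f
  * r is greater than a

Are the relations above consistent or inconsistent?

inconsistent

Chaining the given relations yields e < k < f < w < a < r < z < m < p < b, so e < b. But one relation states b < e. These cannot both hold.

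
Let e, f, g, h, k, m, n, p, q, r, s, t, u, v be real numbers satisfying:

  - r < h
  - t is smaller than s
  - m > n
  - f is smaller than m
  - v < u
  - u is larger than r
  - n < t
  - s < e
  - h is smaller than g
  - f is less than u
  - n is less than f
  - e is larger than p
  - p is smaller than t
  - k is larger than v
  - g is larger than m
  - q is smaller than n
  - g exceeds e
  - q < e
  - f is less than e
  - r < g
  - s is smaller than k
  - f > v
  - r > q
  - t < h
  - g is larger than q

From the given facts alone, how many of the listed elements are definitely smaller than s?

The elements the relations force below s are q, p, n, t — no chain reaches any other.
That is 4.

4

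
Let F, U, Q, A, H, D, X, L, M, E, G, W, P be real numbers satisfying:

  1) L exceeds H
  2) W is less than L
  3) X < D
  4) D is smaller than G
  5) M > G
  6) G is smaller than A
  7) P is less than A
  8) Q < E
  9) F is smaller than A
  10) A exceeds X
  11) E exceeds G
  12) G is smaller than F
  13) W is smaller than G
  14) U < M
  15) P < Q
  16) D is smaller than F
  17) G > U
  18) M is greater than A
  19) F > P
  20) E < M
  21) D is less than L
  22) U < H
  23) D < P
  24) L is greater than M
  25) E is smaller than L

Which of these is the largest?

X is not greatest since X < D; D is not greatest since D < G; W is not greatest since W < G; P is not greatest since P < Q; Q is not greatest since Q < E; U is not greatest since U < G; G is not greatest since G < M; E is not greatest since E < L; H is not greatest since H < L; F is not greatest since F < A; A is not greatest since A < M; M is not greatest since M < L.
Only L has nothing above it, so L is the largest.

L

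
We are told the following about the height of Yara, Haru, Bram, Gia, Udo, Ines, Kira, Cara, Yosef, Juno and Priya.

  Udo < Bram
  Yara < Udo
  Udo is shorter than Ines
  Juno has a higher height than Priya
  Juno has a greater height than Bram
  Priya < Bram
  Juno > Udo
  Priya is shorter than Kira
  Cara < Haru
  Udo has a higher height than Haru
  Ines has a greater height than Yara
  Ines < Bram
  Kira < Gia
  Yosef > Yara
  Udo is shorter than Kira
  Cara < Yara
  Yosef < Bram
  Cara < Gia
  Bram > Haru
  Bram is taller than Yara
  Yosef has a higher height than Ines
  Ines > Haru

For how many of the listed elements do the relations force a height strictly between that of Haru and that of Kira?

Chaining upward from Haru reaches: Udo, Ines, Yosef, Bram, Gia, Juno.
Chaining downward from Kira reaches: Cara, Yara, Priya, Udo.
Strictly between Haru and Kira are those in both lists: Udo — 1 element.

1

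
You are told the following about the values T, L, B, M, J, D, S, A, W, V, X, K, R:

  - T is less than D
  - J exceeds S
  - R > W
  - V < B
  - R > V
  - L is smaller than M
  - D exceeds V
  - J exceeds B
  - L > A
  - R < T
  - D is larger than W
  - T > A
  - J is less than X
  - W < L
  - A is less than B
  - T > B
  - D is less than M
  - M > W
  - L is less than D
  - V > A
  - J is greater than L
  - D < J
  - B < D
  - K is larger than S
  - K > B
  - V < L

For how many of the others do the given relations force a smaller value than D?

7

The elements the relations force below D are A, V, B, W, L, R, T — no chain reaches any other.
That is 7.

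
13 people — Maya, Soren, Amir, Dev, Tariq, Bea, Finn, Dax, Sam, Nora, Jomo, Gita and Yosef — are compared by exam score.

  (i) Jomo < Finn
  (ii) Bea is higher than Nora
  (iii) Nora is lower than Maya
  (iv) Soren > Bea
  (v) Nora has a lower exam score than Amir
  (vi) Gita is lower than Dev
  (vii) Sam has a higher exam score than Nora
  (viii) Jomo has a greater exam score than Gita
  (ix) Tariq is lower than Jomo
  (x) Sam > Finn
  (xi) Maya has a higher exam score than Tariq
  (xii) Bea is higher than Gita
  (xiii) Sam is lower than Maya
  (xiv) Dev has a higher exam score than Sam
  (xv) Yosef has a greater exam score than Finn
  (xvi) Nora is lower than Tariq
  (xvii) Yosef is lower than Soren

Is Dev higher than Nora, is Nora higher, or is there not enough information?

Dev

Following the relations from Nora: Nora < Tariq < Jomo < Finn < Sam < Dev.
So Dev is higher.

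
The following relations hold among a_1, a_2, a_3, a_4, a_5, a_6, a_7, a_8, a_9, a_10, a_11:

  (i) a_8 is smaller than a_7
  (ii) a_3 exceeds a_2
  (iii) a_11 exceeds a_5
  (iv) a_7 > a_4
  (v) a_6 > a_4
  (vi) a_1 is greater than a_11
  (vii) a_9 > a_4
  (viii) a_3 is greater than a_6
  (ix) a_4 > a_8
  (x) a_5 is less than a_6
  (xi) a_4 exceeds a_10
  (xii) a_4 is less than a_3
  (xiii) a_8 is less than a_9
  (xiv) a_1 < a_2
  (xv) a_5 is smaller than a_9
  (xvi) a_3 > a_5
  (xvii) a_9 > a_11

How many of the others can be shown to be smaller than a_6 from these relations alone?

The elements the relations force below a_6 are a_5, a_8, a_10, a_4 — no chain reaches any other.
That is 4.

4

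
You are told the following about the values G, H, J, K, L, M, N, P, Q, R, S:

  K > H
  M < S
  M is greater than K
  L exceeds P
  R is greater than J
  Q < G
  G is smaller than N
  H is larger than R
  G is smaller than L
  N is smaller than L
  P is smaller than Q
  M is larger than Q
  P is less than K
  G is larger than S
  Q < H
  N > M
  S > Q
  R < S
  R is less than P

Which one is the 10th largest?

Chaining the given pairs: J < R < P < Q < H < K < M < S < G < N < L.
Counting 10 from the largest end gives R.

R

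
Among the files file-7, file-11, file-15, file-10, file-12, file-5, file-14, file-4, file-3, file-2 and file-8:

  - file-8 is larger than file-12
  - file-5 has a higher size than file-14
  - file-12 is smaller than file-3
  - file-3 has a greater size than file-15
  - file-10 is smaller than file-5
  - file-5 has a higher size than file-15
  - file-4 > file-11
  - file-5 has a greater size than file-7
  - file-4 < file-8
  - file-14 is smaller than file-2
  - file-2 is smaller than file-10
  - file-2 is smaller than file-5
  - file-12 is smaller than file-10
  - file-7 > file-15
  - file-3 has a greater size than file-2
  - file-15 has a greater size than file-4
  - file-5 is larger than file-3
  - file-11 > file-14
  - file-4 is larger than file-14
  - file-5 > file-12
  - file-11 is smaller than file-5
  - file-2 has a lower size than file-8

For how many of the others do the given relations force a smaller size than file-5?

9

The elements the relations force below file-5 are file-14, file-2, file-11, file-12, file-4, file-15, file-7, file-10, file-3 — no chain reaches any other.
That is 9.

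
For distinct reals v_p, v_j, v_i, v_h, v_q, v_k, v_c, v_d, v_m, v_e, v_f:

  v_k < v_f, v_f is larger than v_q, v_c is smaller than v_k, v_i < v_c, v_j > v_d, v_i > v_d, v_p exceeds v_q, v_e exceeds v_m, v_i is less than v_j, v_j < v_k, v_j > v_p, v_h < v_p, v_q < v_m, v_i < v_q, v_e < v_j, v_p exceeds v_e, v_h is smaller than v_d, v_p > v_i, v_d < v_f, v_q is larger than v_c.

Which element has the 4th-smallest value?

Chaining the given pairs: v_h < v_d < v_i < v_c < v_q < v_m < v_e < v_p < v_j < v_k < v_f.
Counting 4 from the smallest end gives v_c.

v_c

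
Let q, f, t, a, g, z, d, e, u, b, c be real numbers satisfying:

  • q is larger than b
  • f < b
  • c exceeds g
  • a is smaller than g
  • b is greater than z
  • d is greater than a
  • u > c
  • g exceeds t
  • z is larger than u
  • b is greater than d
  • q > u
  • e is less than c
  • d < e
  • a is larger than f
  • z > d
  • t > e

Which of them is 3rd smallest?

Chaining the given pairs: f < a < d < e < t < g < c < u < z < b < q.
The 3rd smallest is d.

d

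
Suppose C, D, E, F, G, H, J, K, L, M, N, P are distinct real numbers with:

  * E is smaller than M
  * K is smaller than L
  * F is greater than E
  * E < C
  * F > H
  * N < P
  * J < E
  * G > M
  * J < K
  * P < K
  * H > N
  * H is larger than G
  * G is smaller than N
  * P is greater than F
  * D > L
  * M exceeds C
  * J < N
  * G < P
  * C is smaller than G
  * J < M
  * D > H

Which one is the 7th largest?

N

The consecutive relations fix a unique order: J < E < C < M < G < N < H < F < P < K < L < D.
The 7th largest is N.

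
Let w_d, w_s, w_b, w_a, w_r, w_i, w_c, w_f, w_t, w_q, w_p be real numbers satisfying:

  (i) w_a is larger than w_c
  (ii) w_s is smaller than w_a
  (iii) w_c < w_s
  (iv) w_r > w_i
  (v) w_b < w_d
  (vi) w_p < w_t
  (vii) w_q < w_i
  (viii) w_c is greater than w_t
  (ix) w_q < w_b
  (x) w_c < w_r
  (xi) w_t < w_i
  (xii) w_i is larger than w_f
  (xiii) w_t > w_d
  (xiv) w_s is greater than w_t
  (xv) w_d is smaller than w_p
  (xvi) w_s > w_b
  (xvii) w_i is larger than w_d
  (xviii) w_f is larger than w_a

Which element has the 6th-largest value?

The consecutive relations fix a unique order: w_q < w_b < w_d < w_p < w_t < w_c < w_s < w_a < w_f < w_i < w_r.
Counting 6 from the largest end gives w_c.

w_c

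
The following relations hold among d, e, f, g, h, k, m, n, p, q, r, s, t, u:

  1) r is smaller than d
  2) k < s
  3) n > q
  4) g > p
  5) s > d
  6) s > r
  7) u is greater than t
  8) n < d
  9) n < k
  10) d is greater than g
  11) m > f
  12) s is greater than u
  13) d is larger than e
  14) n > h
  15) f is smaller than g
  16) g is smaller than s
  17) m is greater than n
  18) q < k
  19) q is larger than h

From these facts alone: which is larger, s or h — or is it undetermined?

Link the given pairs in sequence: h < q; q < n; n < k; k < s.
Chaining these gives h < q < n < k < s.
So s is larger.

s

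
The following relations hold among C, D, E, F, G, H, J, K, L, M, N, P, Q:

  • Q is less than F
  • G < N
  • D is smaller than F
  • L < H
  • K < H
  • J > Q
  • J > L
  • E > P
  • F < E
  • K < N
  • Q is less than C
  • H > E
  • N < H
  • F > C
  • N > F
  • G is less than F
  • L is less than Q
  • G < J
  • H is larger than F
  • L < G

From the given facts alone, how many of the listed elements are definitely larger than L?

From L the given relations immediately reach Q, G, J, H.
From those, C, F, N — 7 in total.
From those, E — 8 in total.
No other element is forced above L by the given relations, so the count is 8.

8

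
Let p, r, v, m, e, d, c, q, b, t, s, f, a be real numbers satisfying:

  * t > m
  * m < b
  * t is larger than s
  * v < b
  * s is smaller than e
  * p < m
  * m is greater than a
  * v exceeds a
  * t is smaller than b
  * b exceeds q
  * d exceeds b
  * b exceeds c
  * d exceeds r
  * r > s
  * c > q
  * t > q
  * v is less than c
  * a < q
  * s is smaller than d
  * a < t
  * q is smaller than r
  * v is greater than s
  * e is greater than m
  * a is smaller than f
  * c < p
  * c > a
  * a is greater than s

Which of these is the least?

a is not least since s < a; q is not least since a < q; v is not least since a < v; r is not least since q < r; c is not least since q < c; p is not least since c < p; m is not least since p < m; t is not least since s < t; b is not least since t < b; f is not least since a < f; d is not least since b < d; e is not least since m < e.
Only s has nothing below it, so s is the least.

s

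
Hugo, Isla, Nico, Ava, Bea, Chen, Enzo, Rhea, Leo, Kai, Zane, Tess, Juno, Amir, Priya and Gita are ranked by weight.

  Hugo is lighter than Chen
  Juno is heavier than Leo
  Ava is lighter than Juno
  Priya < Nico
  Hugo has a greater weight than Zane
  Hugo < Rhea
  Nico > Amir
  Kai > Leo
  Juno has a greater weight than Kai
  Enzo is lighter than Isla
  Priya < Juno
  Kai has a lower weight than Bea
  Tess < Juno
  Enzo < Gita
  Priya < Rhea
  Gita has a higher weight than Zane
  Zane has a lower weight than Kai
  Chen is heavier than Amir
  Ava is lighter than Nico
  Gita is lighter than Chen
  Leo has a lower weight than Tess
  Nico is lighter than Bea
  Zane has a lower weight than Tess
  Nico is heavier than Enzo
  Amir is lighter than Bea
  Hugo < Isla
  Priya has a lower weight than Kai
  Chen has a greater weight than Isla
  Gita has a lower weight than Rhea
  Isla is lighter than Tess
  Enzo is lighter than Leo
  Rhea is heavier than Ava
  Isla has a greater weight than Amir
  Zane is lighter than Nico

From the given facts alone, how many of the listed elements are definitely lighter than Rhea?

6

The elements the relations force below Rhea are Priya, Zane, Enzo, Ava, Hugo, Gita — no chain reaches any other.
That is 6.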